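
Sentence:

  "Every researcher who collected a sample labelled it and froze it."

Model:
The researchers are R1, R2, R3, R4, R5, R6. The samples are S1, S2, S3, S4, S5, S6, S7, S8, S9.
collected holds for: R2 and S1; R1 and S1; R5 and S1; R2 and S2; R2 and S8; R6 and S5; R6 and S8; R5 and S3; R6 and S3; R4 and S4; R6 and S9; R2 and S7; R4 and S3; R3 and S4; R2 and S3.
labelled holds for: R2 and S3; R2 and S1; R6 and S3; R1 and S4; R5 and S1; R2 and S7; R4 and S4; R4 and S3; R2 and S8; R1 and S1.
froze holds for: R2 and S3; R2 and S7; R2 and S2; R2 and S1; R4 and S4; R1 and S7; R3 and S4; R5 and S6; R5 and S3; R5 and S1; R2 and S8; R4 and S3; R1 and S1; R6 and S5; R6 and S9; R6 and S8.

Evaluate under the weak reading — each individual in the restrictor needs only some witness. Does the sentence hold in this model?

False

"it" takes "a sample" as antecedent — a donkey pronoun bound across the clause boundary.
Weak reading: every researcher r with some collected-sample has at least one collected-sample s such that labelled(r,s) ∧ froze(r,s).
Per researcher: R1:✓  R2:✓  R3:✗  R4:✓  R5:✓  R6:✗
R3 has no witness among its collected-samples.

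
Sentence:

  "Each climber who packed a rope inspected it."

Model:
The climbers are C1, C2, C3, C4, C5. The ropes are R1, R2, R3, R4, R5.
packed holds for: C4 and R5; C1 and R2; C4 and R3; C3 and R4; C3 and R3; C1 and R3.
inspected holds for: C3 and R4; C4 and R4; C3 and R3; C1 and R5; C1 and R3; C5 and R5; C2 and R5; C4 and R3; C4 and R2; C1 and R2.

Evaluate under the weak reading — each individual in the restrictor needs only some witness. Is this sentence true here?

"it" takes "a rope" as antecedent — a donkey pronoun bound across the clause boundary.
Weak reading: every climber c with some packed-rope has at least one packed-rope r such that inspected(c,r).
Per climber: C1:✓  C3:✓  C4:✓
Every climber in the restrictor has a witness.

True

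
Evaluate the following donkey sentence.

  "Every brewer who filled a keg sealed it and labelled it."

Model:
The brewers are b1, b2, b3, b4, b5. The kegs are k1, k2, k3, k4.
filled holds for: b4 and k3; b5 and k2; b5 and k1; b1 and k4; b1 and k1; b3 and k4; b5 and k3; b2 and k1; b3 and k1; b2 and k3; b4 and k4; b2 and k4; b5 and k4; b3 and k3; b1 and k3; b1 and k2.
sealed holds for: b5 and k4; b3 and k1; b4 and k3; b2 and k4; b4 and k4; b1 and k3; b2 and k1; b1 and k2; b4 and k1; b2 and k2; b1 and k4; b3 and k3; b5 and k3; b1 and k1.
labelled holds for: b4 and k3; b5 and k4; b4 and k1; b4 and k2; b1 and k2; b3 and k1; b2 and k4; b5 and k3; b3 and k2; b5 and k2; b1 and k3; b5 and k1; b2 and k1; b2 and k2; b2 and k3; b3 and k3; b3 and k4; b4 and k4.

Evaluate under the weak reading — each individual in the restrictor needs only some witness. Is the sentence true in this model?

True

"it" takes "a keg" as antecedent — a donkey pronoun bound across the clause boundary.
Weak reading: every brewer b with some filled-keg has at least one filled-keg k such that sealed(b,k) ∧ labelled(b,k).
Per brewer: b1:✓  b2:✓  b3:✓  b4:✓  b5:✓
Every brewer in the restrictor has a witness.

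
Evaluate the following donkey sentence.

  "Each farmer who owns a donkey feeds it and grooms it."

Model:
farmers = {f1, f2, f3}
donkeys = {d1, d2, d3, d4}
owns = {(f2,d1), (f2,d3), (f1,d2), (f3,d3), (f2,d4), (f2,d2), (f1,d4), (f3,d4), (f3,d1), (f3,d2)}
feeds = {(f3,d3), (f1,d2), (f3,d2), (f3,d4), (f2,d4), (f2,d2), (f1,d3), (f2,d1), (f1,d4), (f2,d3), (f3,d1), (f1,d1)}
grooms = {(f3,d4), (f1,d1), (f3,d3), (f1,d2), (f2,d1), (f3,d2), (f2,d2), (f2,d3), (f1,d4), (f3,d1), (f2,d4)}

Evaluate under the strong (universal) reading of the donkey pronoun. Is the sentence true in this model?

True

"it" takes "a donkey" as antecedent — a donkey pronoun bound across the clause boundary.
Strong reading: for every (f,d) with owns(f,d), feeds(f,d) ∧ grooms(f,d).
Restrictor pairs: (f1,d2) ✓  (f1,d4) ✓  (f2,d1) ✓  (f2,d2) ✓  (f2,d3) ✓  (f2,d4) ✓  (f3,d1) ✓  (f3,d2) ✓  (f3,d3) ✓  (f3,d4) ✓
Every restrictor pair satisfies the scope.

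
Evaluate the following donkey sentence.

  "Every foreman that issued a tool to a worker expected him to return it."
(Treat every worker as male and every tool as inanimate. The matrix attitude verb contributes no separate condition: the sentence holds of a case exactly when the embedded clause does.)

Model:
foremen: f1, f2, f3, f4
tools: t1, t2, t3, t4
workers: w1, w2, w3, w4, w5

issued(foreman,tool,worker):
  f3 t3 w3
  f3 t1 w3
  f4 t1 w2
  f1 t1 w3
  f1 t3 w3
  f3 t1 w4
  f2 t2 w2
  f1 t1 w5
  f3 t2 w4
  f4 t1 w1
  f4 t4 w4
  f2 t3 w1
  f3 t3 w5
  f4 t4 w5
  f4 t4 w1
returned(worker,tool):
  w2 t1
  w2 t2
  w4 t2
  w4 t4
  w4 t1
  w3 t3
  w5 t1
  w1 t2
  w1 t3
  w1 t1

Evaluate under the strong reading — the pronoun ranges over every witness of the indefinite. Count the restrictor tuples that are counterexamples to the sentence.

"him" takes "a worker" as antecedent and "it" takes "a tool"; both are donkey pronouns co-varying with the restrictor.
Strong reading: for every (f,t,w) with issued(f,t,w), returned(w,t).
Restrictor triples: (f1,t1,w3)→returned(w3,t1) ✗  (f1,t1,w5)→returned(w5,t1) ✓  (f1,t3,w3)→returned(w3,t3) ✓  (f2,t2,w2)→returned(w2,t2) ✓  (f2,t3,w1)→returned(w1,t3) ✓  (f3,t1,w3)→returned(w3,t1) ✗  (f3,t1,w4)→returned(w4,t1) ✓  (f3,t2,w4)→returned(w4,t2) ✓  (f3,t3,w3)→returned(w3,t3) ✓  (f3,t3,w5)→returned(w5,t3) ✗  (f4,t1,w1)→returned(w1,t1) ✓  (f4,t1,w2)→returned(w2,t1) ✓  (f4,t4,w1)→returned(w1,t4) ✗  (f4,t4,w4)→returned(w4,t4) ✓  (f4,t4,w5)→returned(w5,t4) ✗
Counterexamples (restrictor triples failing the scope): 5.

5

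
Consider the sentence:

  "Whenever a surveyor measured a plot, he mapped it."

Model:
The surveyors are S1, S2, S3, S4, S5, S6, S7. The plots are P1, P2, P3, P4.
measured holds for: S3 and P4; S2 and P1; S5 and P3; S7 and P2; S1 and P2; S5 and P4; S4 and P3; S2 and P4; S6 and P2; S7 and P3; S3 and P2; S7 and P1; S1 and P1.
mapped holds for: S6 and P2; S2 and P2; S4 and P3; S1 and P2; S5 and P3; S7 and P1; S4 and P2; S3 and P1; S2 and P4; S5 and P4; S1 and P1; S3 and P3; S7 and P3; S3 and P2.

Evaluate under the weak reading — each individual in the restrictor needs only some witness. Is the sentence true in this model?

True

"it" takes "a plot" as antecedent — a donkey pronoun bound across the clause boundary.
Weak reading: every surveyor s with some measured-plot has at least one measured-plot p such that mapped(s,p).
Per surveyor: S1:✓  S2:✓  S3:✓  S4:✓  S5:✓  S6:✓  S7:✓
Every surveyor in the restrictor has a witness.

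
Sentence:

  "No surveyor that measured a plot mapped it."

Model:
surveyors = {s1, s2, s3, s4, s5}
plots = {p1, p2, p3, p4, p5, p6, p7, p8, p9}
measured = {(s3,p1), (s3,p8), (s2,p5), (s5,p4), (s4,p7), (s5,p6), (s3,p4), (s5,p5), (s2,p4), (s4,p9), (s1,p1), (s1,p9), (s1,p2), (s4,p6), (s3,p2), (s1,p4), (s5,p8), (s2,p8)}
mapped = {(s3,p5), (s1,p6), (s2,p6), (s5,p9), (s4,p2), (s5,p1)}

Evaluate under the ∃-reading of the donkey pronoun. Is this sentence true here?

True

"it" takes "a plot" as antecedent — a donkey pronoun bound across the clause boundary.
Truth condition: for no (s,p) with measured(s,p) does mapped(s,p) hold.
Restrictor pairs — does the scope hold? (s1,p1):fails  (s1,p2):fails  (s1,p4):fails  (s1,p9):fails  (s2,p4):fails  (s2,p5):fails  (s2,p8):fails  (s3,p1):fails  (s3,p2):fails  (s3,p4):fails  (s3,p8):fails  (s4,p6):fails  (s4,p7):fails  (s4,p9):fails  (s5,p4):fails  (s5,p5):fails  (s5,p6):fails  (s5,p8):fails
Scope holds for no restrictor pair, so the sentence is true.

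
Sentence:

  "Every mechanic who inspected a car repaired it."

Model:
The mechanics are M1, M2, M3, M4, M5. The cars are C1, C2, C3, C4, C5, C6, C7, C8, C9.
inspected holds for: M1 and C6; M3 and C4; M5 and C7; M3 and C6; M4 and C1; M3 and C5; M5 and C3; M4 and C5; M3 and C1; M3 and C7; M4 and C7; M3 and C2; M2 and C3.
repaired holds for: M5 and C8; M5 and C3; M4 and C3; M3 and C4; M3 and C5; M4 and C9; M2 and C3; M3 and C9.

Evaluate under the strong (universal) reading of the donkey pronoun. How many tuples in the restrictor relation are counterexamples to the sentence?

9

"it" takes "a car" as antecedent — a donkey pronoun bound across the clause boundary.
Strong reading: for every (m,c) with inspected(m,c), repaired(m,c).
Restrictor pairs: (M1,C6) ✗  (M2,C3) ✓  (M3,C1) ✗  (M3,C2) ✗  (M3,C4) ✓  (M3,C5) ✓  (M3,C6) ✗  (M3,C7) ✗  (M4,C1) ✗  (M4,C5) ✗  (M4,C7) ✗  (M5,C3) ✓  (M5,C7) ✗
Counterexamples (restrictor pairs failing the scope): 9.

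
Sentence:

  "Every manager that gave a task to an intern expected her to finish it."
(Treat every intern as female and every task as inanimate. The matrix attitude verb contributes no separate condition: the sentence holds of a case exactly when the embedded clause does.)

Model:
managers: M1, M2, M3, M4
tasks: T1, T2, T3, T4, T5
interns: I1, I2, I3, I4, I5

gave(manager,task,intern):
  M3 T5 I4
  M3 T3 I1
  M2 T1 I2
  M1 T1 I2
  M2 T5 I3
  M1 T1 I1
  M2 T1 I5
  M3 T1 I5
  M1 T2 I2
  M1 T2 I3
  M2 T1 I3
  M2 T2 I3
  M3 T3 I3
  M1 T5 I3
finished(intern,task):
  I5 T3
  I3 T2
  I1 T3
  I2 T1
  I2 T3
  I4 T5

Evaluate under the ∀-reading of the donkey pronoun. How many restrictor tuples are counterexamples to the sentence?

8

"her" takes "an intern" as antecedent and "it" takes "a task"; both are donkey pronouns co-varying with the restrictor.
Strong reading: for every (m,t,i) with gave(m,t,i), finished(i,t).
Restrictor triples: (M1,T1,I1)→finished(I1,T1) ✗  (M1,T1,I2)→finished(I2,T1) ✓  (M1,T2,I2)→finished(I2,T2) ✗  (M1,T2,I3)→finished(I3,T2) ✓  (M1,T5,I3)→finished(I3,T5) ✗  (M2,T1,I2)→finished(I2,T1) ✓  (M2,T1,I3)→finished(I3,T1) ✗  (M2,T1,I5)→finished(I5,T1) ✗  (M2,T2,I3)→finished(I3,T2) ✓  (M2,T5,I3)→finished(I3,T5) ✗  (M3,T1,I5)→finished(I5,T1) ✗  (M3,T3,I1)→finished(I1,T3) ✓  (M3,T3,I3)→finished(I3,T3) ✗  (M3,T5,I4)→finished(I4,T5) ✓
Counterexamples (restrictor triples failing the scope): 8.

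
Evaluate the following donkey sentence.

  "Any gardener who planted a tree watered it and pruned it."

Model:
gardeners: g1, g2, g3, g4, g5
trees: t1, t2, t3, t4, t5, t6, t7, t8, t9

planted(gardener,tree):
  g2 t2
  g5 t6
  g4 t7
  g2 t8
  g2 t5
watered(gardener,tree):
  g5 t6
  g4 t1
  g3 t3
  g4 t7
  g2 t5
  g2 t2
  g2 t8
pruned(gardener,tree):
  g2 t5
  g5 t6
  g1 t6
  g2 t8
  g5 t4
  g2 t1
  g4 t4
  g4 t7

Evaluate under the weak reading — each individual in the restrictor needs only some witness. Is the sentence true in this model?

True

"it" takes "a tree" as antecedent — a donkey pronoun bound across the clause boundary.
Weak reading: every gardener g with some planted-tree has at least one planted-tree t such that watered(g,t) ∧ pruned(g,t).
Per gardener: g2:✓  g4:✓  g5:✓
Every gardener in the restrictor has a witness.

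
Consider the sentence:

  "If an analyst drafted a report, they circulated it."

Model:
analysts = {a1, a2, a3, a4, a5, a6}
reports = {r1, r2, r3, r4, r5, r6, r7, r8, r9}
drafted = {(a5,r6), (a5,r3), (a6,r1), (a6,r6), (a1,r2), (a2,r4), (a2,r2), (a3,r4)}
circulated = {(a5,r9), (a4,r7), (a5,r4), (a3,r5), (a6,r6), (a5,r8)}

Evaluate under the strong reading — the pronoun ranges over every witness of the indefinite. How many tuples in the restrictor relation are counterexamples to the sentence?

7

"it" takes "a report" as antecedent — a donkey pronoun bound across the clause boundary.
Strong reading: for every (a,r) with drafted(a,r), circulated(a,r).
Restrictor pairs: (a1,r2) ✗  (a2,r2) ✗  (a2,r4) ✗  (a3,r4) ✗  (a5,r3) ✗  (a5,r6) ✗  (a6,r1) ✗  (a6,r6) ✓
Counterexamples (restrictor pairs failing the scope): 7.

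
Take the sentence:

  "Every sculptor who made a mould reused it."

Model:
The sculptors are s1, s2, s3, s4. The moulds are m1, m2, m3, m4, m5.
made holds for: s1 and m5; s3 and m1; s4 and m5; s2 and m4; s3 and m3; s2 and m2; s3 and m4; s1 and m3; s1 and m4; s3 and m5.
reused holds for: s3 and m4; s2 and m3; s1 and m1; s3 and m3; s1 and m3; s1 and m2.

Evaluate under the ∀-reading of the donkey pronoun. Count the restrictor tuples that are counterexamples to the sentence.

7

"it" takes "a mould" as antecedent — a donkey pronoun bound across the clause boundary.
Strong reading: for every (s,m) with made(s,m), reused(s,m).
Restrictor pairs: (s1,m3) ✓  (s1,m4) ✗  (s1,m5) ✗  (s2,m2) ✗  (s2,m4) ✗  (s3,m1) ✗  (s3,m3) ✓  (s3,m4) ✓  (s3,m5) ✗  (s4,m5) ✗
Counterexamples (restrictor pairs failing the scope): 7.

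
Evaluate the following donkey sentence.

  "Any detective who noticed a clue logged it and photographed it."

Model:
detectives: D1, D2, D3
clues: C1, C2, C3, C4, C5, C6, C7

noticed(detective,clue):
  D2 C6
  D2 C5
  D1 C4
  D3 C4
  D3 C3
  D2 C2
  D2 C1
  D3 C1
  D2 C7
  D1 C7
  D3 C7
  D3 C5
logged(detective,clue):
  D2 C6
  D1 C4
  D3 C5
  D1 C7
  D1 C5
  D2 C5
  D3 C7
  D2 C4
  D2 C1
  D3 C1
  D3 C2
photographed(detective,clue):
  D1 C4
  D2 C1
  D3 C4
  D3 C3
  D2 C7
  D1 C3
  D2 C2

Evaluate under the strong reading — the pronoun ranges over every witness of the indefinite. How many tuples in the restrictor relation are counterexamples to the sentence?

"it" takes "a clue" as antecedent — a donkey pronoun bound across the clause boundary.
Strong reading: for every (d,c) with noticed(d,c), logged(d,c) ∧ photographed(d,c).
Restrictor pairs: (D1,C4) ✓  (D1,C7) ✗  (D2,C1) ✓  (D2,C2) ✗  (D2,C5) ✗  (D2,C6) ✗  (D2,C7) ✗  (D3,C1) ✗  (D3,C3) ✗  (D3,C4) ✗  (D3,C5) ✗  (D3,C7) ✗
Counterexamples (restrictor pairs failing the scope): 10.

10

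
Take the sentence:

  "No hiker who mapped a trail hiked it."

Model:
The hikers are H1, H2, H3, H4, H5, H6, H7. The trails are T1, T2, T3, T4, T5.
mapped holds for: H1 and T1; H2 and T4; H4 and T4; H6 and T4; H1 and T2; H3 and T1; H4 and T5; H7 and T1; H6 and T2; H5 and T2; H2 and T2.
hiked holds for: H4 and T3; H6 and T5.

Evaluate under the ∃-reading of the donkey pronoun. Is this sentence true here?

True

"it" takes "a trail" as antecedent — a donkey pronoun bound across the clause boundary.
Truth condition: for no (h,t) with mapped(h,t) does hiked(h,t) hold.
Restrictor pairs — does the scope hold? (H1,T1):fails  (H1,T2):fails  (H2,T2):fails  (H2,T4):fails  (H3,T1):fails  (H4,T4):fails  (H4,T5):fails  (H5,T2):fails  (H6,T2):fails  (H6,T4):fails  (H7,T1):fails
Scope holds for no restrictor pair, so the sentence is true.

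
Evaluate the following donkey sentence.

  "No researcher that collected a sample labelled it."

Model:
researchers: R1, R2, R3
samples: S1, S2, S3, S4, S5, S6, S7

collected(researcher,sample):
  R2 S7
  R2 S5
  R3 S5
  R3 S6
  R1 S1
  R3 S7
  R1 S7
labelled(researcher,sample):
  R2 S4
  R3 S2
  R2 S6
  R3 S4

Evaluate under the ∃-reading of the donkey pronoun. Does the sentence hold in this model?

"it" takes "a sample" as antecedent — a donkey pronoun bound across the clause boundary.
Truth condition: for no (r,s) with collected(r,s) does labelled(r,s) hold.
Restrictor pairs — does the scope hold? (R1,S1):fails  (R1,S7):fails  (R2,S5):fails  (R2,S7):fails  (R3,S5):fails  (R3,S6):fails  (R3,S7):fails
Scope holds for no restrictor pair, so the sentence is true.

True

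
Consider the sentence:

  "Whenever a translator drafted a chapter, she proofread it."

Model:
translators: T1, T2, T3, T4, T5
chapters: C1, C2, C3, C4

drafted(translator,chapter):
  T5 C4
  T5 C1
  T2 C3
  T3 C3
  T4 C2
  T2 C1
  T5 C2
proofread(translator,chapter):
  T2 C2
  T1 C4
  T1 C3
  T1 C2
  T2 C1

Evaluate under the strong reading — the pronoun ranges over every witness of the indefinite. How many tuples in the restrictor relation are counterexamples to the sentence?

"it" takes "a chapter" as antecedent — a donkey pronoun bound across the clause boundary.
Strong reading: for every (t,c) with drafted(t,c), proofread(t,c).
Restrictor pairs: (T2,C1) ✓  (T2,C3) ✗  (T3,C3) ✗  (T4,C2) ✗  (T5,C1) ✗  (T5,C2) ✗  (T5,C4) ✗
Counterexamples (restrictor pairs failing the scope): 6.

6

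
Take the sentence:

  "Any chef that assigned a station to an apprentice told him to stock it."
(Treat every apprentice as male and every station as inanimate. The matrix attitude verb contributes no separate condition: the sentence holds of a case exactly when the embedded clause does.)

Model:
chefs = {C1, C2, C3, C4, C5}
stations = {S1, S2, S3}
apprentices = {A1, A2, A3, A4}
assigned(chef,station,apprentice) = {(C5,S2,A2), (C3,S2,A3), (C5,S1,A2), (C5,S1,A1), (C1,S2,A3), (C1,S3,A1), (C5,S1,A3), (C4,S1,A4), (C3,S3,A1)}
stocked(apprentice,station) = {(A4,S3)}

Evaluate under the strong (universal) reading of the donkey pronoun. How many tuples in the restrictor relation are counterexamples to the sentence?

"him" takes "an apprentice" as antecedent and "it" takes "a station"; both are donkey pronouns co-varying with the restrictor.
Strong reading: for every (c,s,a) with assigned(c,s,a), stocked(a,s).
Restrictor triples: (C1,S2,A3)→stocked(A3,S2) ✗  (C1,S3,A1)→stocked(A1,S3) ✗  (C3,S2,A3)→stocked(A3,S2) ✗  (C3,S3,A1)→stocked(A1,S3) ✗  (C4,S1,A4)→stocked(A4,S1) ✗  (C5,S1,A1)→stocked(A1,S1) ✗  (C5,S1,A2)→stocked(A2,S1) ✗  (C5,S1,A3)→stocked(A3,S1) ✗  (C5,S2,A2)→stocked(A2,S2) ✗
Counterexamples (restrictor triples failing the scope): 9.

9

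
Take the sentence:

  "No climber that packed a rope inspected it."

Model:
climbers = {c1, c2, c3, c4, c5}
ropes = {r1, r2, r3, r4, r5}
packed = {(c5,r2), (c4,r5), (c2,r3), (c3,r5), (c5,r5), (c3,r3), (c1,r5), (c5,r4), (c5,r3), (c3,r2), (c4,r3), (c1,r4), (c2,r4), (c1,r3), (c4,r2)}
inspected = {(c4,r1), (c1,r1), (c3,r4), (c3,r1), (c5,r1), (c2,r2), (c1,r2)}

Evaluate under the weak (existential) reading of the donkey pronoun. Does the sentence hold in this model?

"it" takes "a rope" as antecedent — a donkey pronoun bound across the clause boundary.
Truth condition: for no (c,r) with packed(c,r) does inspected(c,r) hold.
Restrictor pairs — does the scope hold? (c1,r3):fails  (c1,r4):fails  (c1,r5):fails  (c2,r3):fails  (c2,r4):fails  (c3,r2):fails  (c3,r3):fails  (c3,r5):fails  (c4,r2):fails  (c4,r3):fails  (c4,r5):fails  (c5,r2):fails  (c5,r3):fails  (c5,r4):fails  (c5,r5):fails
Scope holds for no restrictor pair, so the sentence is true.

True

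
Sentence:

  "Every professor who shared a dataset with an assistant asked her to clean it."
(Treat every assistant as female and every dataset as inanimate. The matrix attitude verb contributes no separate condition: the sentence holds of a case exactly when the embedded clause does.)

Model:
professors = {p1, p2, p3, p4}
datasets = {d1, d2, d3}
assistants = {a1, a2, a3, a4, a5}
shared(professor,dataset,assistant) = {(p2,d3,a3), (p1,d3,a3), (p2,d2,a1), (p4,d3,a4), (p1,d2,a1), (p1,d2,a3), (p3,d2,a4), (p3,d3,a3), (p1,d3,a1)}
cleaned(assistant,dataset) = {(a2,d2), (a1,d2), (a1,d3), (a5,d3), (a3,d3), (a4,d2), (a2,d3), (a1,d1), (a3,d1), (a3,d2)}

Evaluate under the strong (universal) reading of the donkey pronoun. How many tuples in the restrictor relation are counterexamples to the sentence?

1

"her" takes "an assistant" as antecedent and "it" takes "a dataset"; both are donkey pronouns co-varying with the restrictor.
Strong reading: for every (p,d,a) with shared(p,d,a), cleaned(a,d).
Restrictor triples: (p1,d2,a1)→cleaned(a1,d2) ✓  (p1,d2,a3)→cleaned(a3,d2) ✓  (p1,d3,a1)→cleaned(a1,d3) ✓  (p1,d3,a3)→cleaned(a3,d3) ✓  (p2,d2,a1)→cleaned(a1,d2) ✓  (p2,d3,a3)→cleaned(a3,d3) ✓  (p3,d2,a4)→cleaned(a4,d2) ✓  (p3,d3,a3)→cleaned(a3,d3) ✓  (p4,d3,a4)→cleaned(a4,d3) ✗
Counterexamples (restrictor triples failing the scope): 1.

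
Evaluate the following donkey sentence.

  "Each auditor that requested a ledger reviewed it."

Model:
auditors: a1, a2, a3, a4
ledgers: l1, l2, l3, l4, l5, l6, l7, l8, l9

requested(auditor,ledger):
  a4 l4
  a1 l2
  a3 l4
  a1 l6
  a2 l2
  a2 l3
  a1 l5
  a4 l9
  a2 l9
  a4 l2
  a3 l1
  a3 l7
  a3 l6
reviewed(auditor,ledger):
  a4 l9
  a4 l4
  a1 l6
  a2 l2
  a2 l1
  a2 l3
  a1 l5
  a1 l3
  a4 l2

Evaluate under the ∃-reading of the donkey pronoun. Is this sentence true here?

False

"it" takes "a ledger" as antecedent — a donkey pronoun bound across the clause boundary.
Weak reading: every auditor a with some requested-ledger has at least one requested-ledger l such that reviewed(a,l).
Per auditor: a1:✓  a2:✓  a3:✗  a4:✓
a3 has no witness among its requested-ledgers.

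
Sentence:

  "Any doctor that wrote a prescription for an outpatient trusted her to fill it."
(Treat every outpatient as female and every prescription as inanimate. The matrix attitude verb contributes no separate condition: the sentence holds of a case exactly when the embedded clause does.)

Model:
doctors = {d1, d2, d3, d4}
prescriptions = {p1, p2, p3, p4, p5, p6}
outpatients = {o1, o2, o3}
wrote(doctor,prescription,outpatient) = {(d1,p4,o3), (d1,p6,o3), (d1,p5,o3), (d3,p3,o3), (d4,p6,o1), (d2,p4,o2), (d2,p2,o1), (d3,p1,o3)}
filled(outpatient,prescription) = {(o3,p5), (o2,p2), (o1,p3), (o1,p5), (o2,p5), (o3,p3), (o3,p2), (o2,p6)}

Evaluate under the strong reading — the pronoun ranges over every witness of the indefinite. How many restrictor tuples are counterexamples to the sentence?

6

"her" takes "an outpatient" as antecedent and "it" takes "a prescription"; both are donkey pronouns co-varying with the restrictor.
Strong reading: for every (d,p,o) with wrote(d,p,o), filled(o,p).
Restrictor triples: (d1,p4,o3)→filled(o3,p4) ✗  (d1,p5,o3)→filled(o3,p5) ✓  (d1,p6,o3)→filled(o3,p6) ✗  (d2,p2,o1)→filled(o1,p2) ✗  (d2,p4,o2)→filled(o2,p4) ✗  (d3,p1,o3)→filled(o3,p1) ✗  (d3,p3,o3)→filled(o3,p3) ✓  (d4,p6,o1)→filled(o1,p6) ✗
Counterexamples (restrictor triples failing the scope): 6.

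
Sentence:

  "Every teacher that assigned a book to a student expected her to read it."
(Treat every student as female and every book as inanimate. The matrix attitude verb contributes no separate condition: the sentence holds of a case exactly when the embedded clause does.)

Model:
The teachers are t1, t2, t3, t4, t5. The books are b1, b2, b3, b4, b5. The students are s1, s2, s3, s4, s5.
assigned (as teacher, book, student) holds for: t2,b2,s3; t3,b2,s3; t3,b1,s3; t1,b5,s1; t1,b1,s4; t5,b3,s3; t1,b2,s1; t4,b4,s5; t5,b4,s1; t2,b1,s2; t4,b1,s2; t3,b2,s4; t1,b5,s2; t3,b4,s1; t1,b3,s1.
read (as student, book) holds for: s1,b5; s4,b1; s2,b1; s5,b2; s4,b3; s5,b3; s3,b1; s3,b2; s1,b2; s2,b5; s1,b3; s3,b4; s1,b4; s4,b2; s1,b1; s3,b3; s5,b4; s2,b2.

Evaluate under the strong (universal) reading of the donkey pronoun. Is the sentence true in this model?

"her" takes "a student" as antecedent and "it" takes "a book"; both are donkey pronouns co-varying with the restrictor.
Strong reading: for every (t,b,s) with assigned(t,b,s), read(s,b).
Restrictor triples: (t1,b1,s4)→read(s4,b1) ✓  (t1,b2,s1)→read(s1,b2) ✓  (t1,b3,s1)→read(s1,b3) ✓  (t1,b5,s1)→read(s1,b5) ✓  (t1,b5,s2)→read(s2,b5) ✓  (t2,b1,s2)→read(s2,b1) ✓  (t2,b2,s3)→read(s3,b2) ✓  (t3,b1,s3)→read(s3,b1) ✓  (t3,b2,s3)→read(s3,b2) ✓  (t3,b2,s4)→read(s4,b2) ✓  (t3,b4,s1)→read(s1,b4) ✓  (t4,b1,s2)→read(s2,b1) ✓  (t4,b4,s5)→read(s5,b4) ✓  (t5,b3,s3)→read(s3,b3) ✓  (t5,b4,s1)→read(s1,b4) ✓
Every restrictor triple satisfies the scope.

True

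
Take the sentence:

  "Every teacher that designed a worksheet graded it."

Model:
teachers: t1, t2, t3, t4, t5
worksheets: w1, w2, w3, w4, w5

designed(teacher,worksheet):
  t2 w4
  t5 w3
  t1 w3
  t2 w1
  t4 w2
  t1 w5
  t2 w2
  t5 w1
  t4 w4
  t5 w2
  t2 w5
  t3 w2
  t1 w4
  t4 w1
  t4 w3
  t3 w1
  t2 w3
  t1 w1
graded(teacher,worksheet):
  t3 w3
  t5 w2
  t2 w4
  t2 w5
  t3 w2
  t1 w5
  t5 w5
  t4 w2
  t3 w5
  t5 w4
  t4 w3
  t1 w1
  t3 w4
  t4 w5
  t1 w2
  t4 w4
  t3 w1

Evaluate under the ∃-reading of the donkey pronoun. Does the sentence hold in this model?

True

"it" takes "a worksheet" as antecedent — a donkey pronoun bound across the clause boundary.
Weak reading: every teacher t with some designed-worksheet has at least one designed-worksheet w such that graded(t,w).
Per teacher: t1:✓  t2:✓  t3:✓  t4:✓  t5:✓
Every teacher in the restrictor has a witness.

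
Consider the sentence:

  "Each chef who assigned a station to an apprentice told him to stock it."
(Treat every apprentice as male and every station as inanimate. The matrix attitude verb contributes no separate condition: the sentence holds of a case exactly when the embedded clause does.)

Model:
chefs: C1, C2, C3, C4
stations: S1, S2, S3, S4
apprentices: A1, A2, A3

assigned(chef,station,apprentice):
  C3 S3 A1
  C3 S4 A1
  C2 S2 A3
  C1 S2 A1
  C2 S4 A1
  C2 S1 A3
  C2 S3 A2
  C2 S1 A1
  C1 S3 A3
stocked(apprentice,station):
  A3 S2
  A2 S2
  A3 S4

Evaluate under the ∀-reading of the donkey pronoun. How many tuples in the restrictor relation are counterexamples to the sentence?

8

"him" takes "an apprentice" as antecedent and "it" takes "a station"; both are donkey pronouns co-varying with the restrictor.
Strong reading: for every (c,s,a) with assigned(c,s,a), stocked(a,s).
Restrictor triples: (C1,S2,A1)→stocked(A1,S2) ✗  (C1,S3,A3)→stocked(A3,S3) ✗  (C2,S1,A1)→stocked(A1,S1) ✗  (C2,S1,A3)→stocked(A3,S1) ✗  (C2,S2,A3)→stocked(A3,S2) ✓  (C2,S3,A2)→stocked(A2,S3) ✗  (C2,S4,A1)→stocked(A1,S4) ✗  (C3,S3,A1)→stocked(A1,S3) ✗  (C3,S4,A1)→stocked(A1,S4) ✗
Counterexamples (restrictor triples failing the scope): 8.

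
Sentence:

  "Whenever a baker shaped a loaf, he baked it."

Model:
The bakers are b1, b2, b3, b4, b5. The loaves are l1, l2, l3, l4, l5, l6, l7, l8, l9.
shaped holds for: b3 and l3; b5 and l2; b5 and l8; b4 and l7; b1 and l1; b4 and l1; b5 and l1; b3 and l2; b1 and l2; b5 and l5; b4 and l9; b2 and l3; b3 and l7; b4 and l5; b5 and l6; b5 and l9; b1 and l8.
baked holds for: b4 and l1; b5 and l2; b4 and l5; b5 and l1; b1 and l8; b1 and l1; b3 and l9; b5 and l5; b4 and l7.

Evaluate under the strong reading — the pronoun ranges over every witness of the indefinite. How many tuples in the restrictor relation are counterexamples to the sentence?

9

"it" takes "a loaf" as antecedent — a donkey pronoun bound across the clause boundary.
Strong reading: for every (b,l) with shaped(b,l), baked(b,l).
Restrictor pairs: (b1,l1) ✓  (b1,l2) ✗  (b1,l8) ✓  (b2,l3) ✗  (b3,l2) ✗  (b3,l3) ✗  (b3,l7) ✗  (b4,l1) ✓  (b4,l5) ✓  (b4,l7) ✓  (b4,l9) ✗  (b5,l1) ✓  (b5,l2) ✓  (b5,l5) ✓  (b5,l6) ✗  (b5,l8) ✗  (b5,l9) ✗
Counterexamples (restrictor pairs failing the scope): 9.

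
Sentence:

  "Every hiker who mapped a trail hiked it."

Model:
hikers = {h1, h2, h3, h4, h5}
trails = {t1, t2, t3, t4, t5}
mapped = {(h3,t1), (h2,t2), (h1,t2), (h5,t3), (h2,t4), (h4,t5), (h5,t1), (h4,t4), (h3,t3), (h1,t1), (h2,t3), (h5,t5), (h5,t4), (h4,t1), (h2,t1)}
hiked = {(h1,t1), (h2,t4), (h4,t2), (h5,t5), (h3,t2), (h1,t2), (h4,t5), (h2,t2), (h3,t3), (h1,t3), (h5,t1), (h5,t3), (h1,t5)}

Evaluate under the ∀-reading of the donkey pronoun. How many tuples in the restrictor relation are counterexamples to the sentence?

"it" takes "a trail" as antecedent — a donkey pronoun bound across the clause boundary.
Strong reading: for every (h,t) with mapped(h,t), hiked(h,t).
Restrictor pairs: (h1,t1) ✓  (h1,t2) ✓  (h2,t1) ✗  (h2,t2) ✓  (h2,t3) ✗  (h2,t4) ✓  (h3,t1) ✗  (h3,t3) ✓  (h4,t1) ✗  (h4,t4) ✗  (h4,t5) ✓  (h5,t1) ✓  (h5,t3) ✓  (h5,t4) ✗  (h5,t5) ✓
Counterexamples (restrictor pairs failing the scope): 6.

6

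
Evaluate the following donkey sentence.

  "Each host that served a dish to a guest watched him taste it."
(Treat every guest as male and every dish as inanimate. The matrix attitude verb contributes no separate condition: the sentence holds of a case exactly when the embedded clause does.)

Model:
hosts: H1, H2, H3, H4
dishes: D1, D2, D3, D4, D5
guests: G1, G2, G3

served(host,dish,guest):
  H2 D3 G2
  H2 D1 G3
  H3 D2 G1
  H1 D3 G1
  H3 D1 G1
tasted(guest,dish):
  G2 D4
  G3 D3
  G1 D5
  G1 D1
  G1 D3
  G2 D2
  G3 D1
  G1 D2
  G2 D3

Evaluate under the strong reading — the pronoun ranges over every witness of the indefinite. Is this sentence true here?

"him" takes "a guest" as antecedent and "it" takes "a dish"; both are donkey pronouns co-varying with the restrictor.
Strong reading: for every (h,d,g) with served(h,d,g), tasted(g,d).
Restrictor triples: (H1,D3,G1)→tasted(G1,D3) ✓  (H2,D1,G3)→tasted(G3,D1) ✓  (H2,D3,G2)→tasted(G2,D3) ✓  (H3,D1,G1)→tasted(G1,D1) ✓  (H3,D2,G1)→tasted(G1,D2) ✓
Every restrictor triple satisfies the scope.

True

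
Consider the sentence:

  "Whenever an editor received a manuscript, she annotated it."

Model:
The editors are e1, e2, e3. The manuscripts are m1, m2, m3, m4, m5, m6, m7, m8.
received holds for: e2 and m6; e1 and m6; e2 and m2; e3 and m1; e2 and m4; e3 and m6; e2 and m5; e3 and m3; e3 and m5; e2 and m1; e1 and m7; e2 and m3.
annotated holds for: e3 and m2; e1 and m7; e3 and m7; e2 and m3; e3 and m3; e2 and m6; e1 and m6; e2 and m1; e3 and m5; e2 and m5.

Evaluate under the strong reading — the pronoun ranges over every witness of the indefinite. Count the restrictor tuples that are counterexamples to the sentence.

"it" takes "a manuscript" as antecedent — a donkey pronoun bound across the clause boundary.
Strong reading: for every (e,m) with received(e,m), annotated(e,m).
Restrictor pairs: (e1,m6) ✓  (e1,m7) ✓  (e2,m1) ✓  (e2,m2) ✗  (e2,m3) ✓  (e2,m4) ✗  (e2,m5) ✓  (e2,m6) ✓  (e3,m1) ✗  (e3,m3) ✓  (e3,m5) ✓  (e3,m6) ✗
Counterexamples (restrictor pairs failing the scope): 4.

4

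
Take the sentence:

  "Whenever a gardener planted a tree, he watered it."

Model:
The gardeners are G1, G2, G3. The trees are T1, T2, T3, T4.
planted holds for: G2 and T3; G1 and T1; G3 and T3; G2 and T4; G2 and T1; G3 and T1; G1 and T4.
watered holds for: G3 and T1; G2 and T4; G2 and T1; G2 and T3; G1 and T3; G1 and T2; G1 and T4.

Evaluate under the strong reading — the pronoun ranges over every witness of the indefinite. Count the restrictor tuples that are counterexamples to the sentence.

"it" takes "a tree" as antecedent — a donkey pronoun bound across the clause boundary.
Strong reading: for every (g,t) with planted(g,t), watered(g,t).
Restrictor pairs: (G1,T1) ✗  (G1,T4) ✓  (G2,T1) ✓  (G2,T3) ✓  (G2,T4) ✓  (G3,T1) ✓  (G3,T3) ✗
Counterexamples (restrictor pairs failing the scope): 2.

2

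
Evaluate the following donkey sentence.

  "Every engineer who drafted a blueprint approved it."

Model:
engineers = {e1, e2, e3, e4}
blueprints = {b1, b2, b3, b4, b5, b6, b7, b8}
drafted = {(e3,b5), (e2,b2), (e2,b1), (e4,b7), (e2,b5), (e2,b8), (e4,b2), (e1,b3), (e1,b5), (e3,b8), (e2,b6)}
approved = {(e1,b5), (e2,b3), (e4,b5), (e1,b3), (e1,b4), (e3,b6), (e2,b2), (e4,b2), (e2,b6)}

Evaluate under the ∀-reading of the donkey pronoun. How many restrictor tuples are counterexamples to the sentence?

6

"it" takes "a blueprint" as antecedent — a donkey pronoun bound across the clause boundary.
Strong reading: for every (e,b) with drafted(e,b), approved(e,b).
Restrictor pairs: (e1,b3) ✓  (e1,b5) ✓  (e2,b1) ✗  (e2,b2) ✓  (e2,b5) ✗  (e2,b6) ✓  (e2,b8) ✗  (e3,b5) ✗  (e3,b8) ✗  (e4,b2) ✓  (e4,b7) ✗
Counterexamples (restrictor pairs failing the scope): 6.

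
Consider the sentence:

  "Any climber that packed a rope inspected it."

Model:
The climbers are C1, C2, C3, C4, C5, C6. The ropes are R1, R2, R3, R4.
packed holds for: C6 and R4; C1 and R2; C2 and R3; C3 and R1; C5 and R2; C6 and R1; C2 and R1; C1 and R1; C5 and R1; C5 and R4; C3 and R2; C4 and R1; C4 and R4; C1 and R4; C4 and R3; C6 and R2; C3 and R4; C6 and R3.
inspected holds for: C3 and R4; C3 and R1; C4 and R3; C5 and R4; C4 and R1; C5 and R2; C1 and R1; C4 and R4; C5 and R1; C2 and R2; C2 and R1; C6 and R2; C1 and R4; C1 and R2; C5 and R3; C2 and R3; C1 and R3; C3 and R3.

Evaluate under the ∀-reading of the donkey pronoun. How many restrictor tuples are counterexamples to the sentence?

"it" takes "a rope" as antecedent — a donkey pronoun bound across the clause boundary.
Strong reading: for every (c,r) with packed(c,r), inspected(c,r).
Restrictor pairs: (C1,R1) ✓  (C1,R2) ✓  (C1,R4) ✓  (C2,R1) ✓  (C2,R3) ✓  (C3,R1) ✓  (C3,R2) ✗  (C3,R4) ✓  (C4,R1) ✓  (C4,R3) ✓  (C4,R4) ✓  (C5,R1) ✓  (C5,R2) ✓  (C5,R4) ✓  (C6,R1) ✗  (C6,R2) ✓  (C6,R3) ✗  (C6,R4) ✗
Counterexamples (restrictor pairs failing the scope): 4.

4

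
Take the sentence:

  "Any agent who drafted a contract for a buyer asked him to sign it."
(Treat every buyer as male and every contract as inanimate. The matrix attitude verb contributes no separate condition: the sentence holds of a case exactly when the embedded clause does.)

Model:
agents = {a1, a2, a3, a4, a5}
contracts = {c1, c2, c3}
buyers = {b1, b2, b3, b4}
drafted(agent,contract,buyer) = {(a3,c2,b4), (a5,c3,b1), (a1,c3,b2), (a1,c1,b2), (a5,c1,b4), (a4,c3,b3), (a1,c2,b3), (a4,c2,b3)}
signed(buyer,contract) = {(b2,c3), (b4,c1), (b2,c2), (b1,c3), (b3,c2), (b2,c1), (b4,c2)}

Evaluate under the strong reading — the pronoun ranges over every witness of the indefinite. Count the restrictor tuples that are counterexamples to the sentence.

"him" takes "a buyer" as antecedent and "it" takes "a contract"; both are donkey pronouns co-varying with the restrictor.
Strong reading: for every (a,c,b) with drafted(a,c,b), signed(b,c).
Restrictor triples: (a1,c1,b2)→signed(b2,c1) ✓  (a1,c2,b3)→signed(b3,c2) ✓  (a1,c3,b2)→signed(b2,c3) ✓  (a3,c2,b4)→signed(b4,c2) ✓  (a4,c2,b3)→signed(b3,c2) ✓  (a4,c3,b3)→signed(b3,c3) ✗  (a5,c1,b4)→signed(b4,c1) ✓  (a5,c3,b1)→signed(b1,c3) ✓
Counterexamples (restrictor triples failing the scope): 1.

1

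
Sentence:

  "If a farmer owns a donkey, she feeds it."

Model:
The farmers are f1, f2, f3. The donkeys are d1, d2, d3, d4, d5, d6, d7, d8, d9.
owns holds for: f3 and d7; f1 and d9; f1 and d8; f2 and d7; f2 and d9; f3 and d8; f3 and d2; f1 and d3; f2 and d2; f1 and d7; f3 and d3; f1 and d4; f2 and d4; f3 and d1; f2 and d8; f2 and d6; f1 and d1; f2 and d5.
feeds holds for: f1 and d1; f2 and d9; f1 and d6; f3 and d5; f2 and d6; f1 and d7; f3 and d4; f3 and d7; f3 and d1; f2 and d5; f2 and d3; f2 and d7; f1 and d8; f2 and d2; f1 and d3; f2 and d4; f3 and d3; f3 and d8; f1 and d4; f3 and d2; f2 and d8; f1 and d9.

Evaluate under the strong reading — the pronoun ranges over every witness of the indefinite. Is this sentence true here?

"it" takes "a donkey" as antecedent — a donkey pronoun bound across the clause boundary.
Strong reading: for every (f,d) with owns(f,d), feeds(f,d).
Restrictor pairs: (f1,d1) ✓  (f1,d3) ✓  (f1,d4) ✓  (f1,d7) ✓  (f1,d8) ✓  (f1,d9) ✓  (f2,d2) ✓  (f2,d4) ✓  (f2,d5) ✓  (f2,d6) ✓  (f2,d7) ✓  (f2,d8) ✓  (f2,d9) ✓  (f3,d1) ✓  (f3,d2) ✓  (f3,d3) ✓  (f3,d7) ✓  (f3,d8) ✓
Every restrictor pair satisfies the scope.

True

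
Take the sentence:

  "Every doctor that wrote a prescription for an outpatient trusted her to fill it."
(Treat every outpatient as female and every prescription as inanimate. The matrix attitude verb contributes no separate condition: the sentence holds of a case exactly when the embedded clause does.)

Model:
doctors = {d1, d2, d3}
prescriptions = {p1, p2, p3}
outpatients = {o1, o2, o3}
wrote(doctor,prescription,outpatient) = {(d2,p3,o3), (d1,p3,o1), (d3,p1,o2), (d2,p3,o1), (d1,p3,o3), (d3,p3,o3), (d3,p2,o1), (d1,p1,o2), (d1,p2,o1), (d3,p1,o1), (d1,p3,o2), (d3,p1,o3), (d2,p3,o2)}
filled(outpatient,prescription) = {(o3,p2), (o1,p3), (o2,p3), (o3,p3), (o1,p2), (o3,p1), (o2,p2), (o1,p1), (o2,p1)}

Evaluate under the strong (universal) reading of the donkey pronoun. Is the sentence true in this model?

True

"her" takes "an outpatient" as antecedent and "it" takes "a prescription"; both are donkey pronouns co-varying with the restrictor.
Strong reading: for every (d,p,o) with wrote(d,p,o), filled(o,p).
Restrictor triples: (d1,p1,o2)→filled(o2,p1) ✓  (d1,p2,o1)→filled(o1,p2) ✓  (d1,p3,o1)→filled(o1,p3) ✓  (d1,p3,o2)→filled(o2,p3) ✓  (d1,p3,o3)→filled(o3,p3) ✓  (d2,p3,o1)→filled(o1,p3) ✓  (d2,p3,o2)→filled(o2,p3) ✓  (d2,p3,o3)→filled(o3,p3) ✓  (d3,p1,o1)→filled(o1,p1) ✓  (d3,p1,o2)→filled(o2,p1) ✓  (d3,p1,o3)→filled(o3,p1) ✓  (d3,p2,o1)→filled(o1,p2) ✓  (d3,p3,o3)→filled(o3,p3) ✓
Every restrictor triple satisfies the scope.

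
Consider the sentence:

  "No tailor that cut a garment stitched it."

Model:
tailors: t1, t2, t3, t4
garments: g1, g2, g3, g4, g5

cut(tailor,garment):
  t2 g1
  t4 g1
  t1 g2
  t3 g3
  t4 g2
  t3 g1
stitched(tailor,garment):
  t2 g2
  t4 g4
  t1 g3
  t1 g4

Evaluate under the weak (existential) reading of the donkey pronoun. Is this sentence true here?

True

"it" takes "a garment" as antecedent — a donkey pronoun bound across the clause boundary.
Truth condition: for no (t,g) with cut(t,g) does stitched(t,g) hold.
Restrictor pairs — does the scope hold? (t1,g2):fails  (t2,g1):fails  (t3,g1):fails  (t3,g3):fails  (t4,g1):fails  (t4,g2):fails
Scope holds for no restrictor pair, so the sentence is true.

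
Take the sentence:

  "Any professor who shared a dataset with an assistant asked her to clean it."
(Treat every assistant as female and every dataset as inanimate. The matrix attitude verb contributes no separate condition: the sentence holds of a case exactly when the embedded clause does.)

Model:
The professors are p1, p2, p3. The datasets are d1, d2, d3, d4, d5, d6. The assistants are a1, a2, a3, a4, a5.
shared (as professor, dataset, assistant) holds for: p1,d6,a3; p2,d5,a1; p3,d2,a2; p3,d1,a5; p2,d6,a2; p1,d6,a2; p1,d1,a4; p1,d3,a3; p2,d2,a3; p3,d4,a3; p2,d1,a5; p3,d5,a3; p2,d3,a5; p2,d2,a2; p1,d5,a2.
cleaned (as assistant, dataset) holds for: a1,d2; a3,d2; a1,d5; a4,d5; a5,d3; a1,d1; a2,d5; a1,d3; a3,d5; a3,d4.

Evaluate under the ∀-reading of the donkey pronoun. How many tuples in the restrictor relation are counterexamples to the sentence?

9

"her" takes "an assistant" as antecedent and "it" takes "a dataset"; both are donkey pronouns co-varying with the restrictor.
Strong reading: for every (p,d,a) with shared(p,d,a), cleaned(a,d).
Restrictor triples: (p1,d1,a4)→cleaned(a4,d1) ✗  (p1,d3,a3)→cleaned(a3,d3) ✗  (p1,d5,a2)→cleaned(a2,d5) ✓  (p1,d6,a2)→cleaned(a2,d6) ✗  (p1,d6,a3)→cleaned(a3,d6) ✗  (p2,d1,a5)→cleaned(a5,d1) ✗  (p2,d2,a2)→cleaned(a2,d2) ✗  (p2,d2,a3)→cleaned(a3,d2) ✓  (p2,d3,a5)→cleaned(a5,d3) ✓  (p2,d5,a1)→cleaned(a1,d5) ✓  (p2,d6,a2)→cleaned(a2,d6) ✗  (p3,d1,a5)→cleaned(a5,d1) ✗  (p3,d2,a2)→cleaned(a2,d2) ✗  (p3,d4,a3)→cleaned(a3,d4) ✓  (p3,d5,a3)→cleaned(a3,d5) ✓
Counterexamples (restrictor triples failing the scope): 9.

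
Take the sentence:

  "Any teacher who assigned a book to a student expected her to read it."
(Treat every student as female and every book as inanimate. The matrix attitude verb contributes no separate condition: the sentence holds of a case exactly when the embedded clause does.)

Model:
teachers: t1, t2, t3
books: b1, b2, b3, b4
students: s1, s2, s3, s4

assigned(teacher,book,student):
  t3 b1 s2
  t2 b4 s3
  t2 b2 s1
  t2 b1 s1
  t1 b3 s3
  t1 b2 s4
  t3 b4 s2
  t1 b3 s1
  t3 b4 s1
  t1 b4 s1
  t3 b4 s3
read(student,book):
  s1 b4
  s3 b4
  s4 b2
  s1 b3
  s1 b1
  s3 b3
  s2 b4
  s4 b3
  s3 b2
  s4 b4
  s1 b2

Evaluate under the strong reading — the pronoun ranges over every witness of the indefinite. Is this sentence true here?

"her" takes "a student" as antecedent and "it" takes "a book"; both are donkey pronouns co-varying with the restrictor.
Strong reading: for every (t,b,s) with assigned(t,b,s), read(s,b).
Restrictor triples: (t1,b2,s4)→read(s4,b2) ✓  (t1,b3,s1)→read(s1,b3) ✓  (t1,b3,s3)→read(s3,b3) ✓  (t1,b4,s1)→read(s1,b4) ✓  (t2,b1,s1)→read(s1,b1) ✓  (t2,b2,s1)→read(s1,b2) ✓  (t2,b4,s3)→read(s3,b4) ✓  (t3,b1,s2)→read(s2,b1) ✗  (t3,b4,s1)→read(s1,b4) ✓  (t3,b4,s2)→read(s2,b4) ✓  (t3,b4,s3)→read(s3,b4) ✓
Counterexample: (t3,b1,s2) — read(s2,b1) does not hold.

False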